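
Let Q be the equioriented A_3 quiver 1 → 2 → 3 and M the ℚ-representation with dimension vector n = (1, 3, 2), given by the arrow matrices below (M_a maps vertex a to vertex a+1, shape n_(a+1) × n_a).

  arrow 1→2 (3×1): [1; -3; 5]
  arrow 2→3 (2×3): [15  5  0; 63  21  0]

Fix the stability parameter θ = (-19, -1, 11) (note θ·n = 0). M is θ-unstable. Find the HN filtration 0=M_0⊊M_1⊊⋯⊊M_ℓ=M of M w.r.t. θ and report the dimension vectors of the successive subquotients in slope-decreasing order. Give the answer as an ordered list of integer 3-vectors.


Barcode: M ≅ I[1,2], I[2,2], I[2,3], I[3,3]. HN layers by μ_θ (3 steps, strictly decreasing):
  μ^(1)=11; μ^(2)=-1; μ^(3)=-19

((0, 0, 2); (0, 3, 0); (1, 0, 0))


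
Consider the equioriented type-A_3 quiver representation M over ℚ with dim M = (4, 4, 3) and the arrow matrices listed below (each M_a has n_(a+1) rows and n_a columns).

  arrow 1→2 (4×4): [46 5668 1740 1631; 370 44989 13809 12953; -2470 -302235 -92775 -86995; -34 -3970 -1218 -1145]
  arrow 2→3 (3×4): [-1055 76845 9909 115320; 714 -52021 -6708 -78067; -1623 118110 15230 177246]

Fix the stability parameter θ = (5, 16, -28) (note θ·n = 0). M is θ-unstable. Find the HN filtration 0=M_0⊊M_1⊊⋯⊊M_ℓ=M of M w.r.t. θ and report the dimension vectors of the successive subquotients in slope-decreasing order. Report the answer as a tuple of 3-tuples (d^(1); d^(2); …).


Via rank(M_{q-1}∘⋯∘M_p): M ≅ I[1,1]^2, I[1,3]^2, I[2,2], I[2,3].
μ_θ-semistable layers: μ^(1)=16; μ^(2)=5; μ^(3)=-7/3; μ^(4)=-6

((0, 1, 0); (2, 0, 0); (2, 2, 2); (0, 1, 1))


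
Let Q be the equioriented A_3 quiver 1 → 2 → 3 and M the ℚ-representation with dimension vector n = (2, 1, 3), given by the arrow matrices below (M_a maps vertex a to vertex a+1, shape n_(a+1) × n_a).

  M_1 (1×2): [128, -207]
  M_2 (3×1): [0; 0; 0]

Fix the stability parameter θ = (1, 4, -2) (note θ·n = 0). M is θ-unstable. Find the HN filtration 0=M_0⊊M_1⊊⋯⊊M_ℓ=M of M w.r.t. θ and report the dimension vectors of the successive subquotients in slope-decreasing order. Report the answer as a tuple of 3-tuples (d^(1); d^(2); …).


Interval decomposition of M: I[1,1], I[1,2], I[3,3]^3.
HN type (ℓ=3): μ^(1)=4; μ^(2)=1; μ^(3)=-2

((0, 1, 0); (2, 0, 0); (0, 0, 3))


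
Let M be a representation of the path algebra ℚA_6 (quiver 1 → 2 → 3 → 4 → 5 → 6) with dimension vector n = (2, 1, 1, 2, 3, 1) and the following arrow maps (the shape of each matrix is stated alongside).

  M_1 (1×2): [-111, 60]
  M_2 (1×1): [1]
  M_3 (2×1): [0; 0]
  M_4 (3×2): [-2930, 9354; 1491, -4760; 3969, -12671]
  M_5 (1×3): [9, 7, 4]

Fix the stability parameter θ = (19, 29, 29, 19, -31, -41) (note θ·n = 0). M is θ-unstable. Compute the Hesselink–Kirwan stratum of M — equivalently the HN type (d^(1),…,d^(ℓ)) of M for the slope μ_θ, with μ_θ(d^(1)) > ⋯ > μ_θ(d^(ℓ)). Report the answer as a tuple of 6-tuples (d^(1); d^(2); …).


Interval decomposition of M: I[1,1], I[1,3], I[4,5], I[4,6], I[5,5].
HN type (ℓ=5): μ^(1)=29; μ^(2)=19; μ^(3)=-6; μ^(4)=-53/3; μ^(5)=-31

((0, 1, 1, 0, 0, 0); (2, 0, 0, 0, 0, 0); (0, 0, 0, 1, 1, 0); (0, 0, 0, 1, 1, 1); (0, 0, 0, 0, 1, 0))


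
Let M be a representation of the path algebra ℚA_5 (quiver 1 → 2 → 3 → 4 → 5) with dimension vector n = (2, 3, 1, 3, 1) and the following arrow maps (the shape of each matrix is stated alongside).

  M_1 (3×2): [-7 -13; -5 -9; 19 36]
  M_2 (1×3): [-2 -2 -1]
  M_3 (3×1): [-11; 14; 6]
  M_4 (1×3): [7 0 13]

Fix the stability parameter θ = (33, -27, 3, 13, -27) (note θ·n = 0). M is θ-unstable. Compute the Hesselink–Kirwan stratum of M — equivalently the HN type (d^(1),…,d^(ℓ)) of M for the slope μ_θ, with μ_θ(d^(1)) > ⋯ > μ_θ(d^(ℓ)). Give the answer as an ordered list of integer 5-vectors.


Barcode: M ≅ I[1,2], I[1,5], I[2,2], I[4,4]^2. HN layers by μ_θ (4 steps, strictly decreasing):
  μ^(1)=13; μ^(2)=3; μ^(3)=-1; μ^(4)=-27

((0, 0, 0, 2, 0); (1, 1, 0, 0, 0); (1, 1, 1, 1, 1); (0, 1, 0, 0, 0))


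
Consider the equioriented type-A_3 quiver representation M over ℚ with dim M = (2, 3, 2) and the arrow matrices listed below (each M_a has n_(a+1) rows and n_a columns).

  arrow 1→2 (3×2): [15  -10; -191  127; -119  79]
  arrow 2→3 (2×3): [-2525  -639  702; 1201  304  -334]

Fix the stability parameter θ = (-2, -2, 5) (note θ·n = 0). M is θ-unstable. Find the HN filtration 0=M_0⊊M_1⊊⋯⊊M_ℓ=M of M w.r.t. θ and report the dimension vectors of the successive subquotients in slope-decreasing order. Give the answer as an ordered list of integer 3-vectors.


Barcode: M ≅ I[1,3]^2, I[2,2]. HN layers by μ_θ (2 steps, strictly decreasing):
  μ^(1)=5; μ^(2)=-2

((0, 0, 2); (2, 3, 0))


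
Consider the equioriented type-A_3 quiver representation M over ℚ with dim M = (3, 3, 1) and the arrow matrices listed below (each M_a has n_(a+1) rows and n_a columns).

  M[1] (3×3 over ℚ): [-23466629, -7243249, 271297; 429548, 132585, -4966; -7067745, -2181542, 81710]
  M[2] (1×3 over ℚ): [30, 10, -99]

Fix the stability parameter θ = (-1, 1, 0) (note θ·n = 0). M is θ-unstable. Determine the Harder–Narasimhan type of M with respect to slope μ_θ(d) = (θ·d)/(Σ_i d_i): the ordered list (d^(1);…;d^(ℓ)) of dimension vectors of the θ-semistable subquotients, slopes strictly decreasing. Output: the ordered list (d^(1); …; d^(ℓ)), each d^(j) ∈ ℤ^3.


Barcode: M ≅ I[1,2]^2, I[1,3]. HN layers by μ_θ (3 steps, strictly decreasing):
  μ^(1)=1; μ^(2)=1/2; μ^(3)=-1

((0, 2, 0); (0, 1, 1); (3, 0, 0))


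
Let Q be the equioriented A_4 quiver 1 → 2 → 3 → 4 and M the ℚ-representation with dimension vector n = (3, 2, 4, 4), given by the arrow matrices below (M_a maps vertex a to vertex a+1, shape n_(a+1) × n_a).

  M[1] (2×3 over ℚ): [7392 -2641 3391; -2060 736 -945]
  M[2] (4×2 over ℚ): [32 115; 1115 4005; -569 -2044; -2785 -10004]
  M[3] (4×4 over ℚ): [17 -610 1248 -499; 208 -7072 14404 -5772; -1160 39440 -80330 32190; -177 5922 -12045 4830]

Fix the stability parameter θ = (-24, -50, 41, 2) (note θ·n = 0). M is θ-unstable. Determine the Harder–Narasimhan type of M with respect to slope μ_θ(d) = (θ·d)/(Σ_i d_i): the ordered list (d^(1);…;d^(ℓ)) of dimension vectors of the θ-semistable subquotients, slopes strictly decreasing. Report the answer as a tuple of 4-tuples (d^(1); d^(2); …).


Barcode: M ≅ I[1,1], I[1,4]^2, I[3,3]^2, I[4,4]^2. HN layers by μ_θ (5 steps, strictly decreasing):
  μ^(1)=41; μ^(2)=43/2; μ^(3)=2; μ^(4)=-24; μ^(5)=-37

((0, 0, 2, 0); (0, 0, 2, 2); (0, 0, 0, 2); (1, 0, 0, 0); (2, 2, 0, 0))


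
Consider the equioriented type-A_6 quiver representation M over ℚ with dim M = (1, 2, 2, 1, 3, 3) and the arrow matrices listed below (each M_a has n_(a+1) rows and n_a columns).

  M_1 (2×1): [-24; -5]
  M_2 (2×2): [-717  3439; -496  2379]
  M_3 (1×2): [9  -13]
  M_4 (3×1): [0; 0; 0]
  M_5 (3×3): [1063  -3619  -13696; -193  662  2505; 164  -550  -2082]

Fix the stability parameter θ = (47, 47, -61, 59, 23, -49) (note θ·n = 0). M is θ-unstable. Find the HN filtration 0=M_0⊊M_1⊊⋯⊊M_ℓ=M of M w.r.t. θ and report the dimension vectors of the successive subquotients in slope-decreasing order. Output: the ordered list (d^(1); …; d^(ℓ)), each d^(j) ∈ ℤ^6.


Barcode: M ≅ I[1,3], I[2,4], I[5,5], I[5,6]^2, I[6,6]. HN layers by μ_θ (6 steps, strictly decreasing):
  μ^(1)=59; μ^(2)=23; μ^(3)=11; μ^(4)=-7; μ^(5)=-13; μ^(6)=-49

((0, 0, 0, 1, 0, 0); (0, 0, 0, 0, 1, 0); (1, 1, 1, 0, 0, 0); (0, 1, 1, 0, 0, 0); (0, 0, 0, 0, 2, 2); (0, 0, 0, 0, 0, 1))


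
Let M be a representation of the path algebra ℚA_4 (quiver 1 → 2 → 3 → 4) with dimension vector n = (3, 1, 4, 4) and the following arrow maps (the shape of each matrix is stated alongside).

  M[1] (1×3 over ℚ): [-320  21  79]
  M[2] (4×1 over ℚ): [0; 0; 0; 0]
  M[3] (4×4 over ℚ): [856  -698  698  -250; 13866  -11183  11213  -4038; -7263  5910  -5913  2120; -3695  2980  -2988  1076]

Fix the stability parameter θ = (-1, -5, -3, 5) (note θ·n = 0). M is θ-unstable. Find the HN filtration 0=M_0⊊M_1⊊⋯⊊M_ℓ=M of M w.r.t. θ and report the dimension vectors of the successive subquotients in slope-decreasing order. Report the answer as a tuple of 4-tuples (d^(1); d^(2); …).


Via rank(M_{q-1}∘⋯∘M_p): M ≅ I[1,1]^2, I[1,2], I[3,4]^4.
μ_θ-semistable layers: μ^(1)=5; μ^(2)=-1; μ^(3)=-3

((0, 0, 0, 4); (2, 0, 0, 0); (1, 1, 4, 0))


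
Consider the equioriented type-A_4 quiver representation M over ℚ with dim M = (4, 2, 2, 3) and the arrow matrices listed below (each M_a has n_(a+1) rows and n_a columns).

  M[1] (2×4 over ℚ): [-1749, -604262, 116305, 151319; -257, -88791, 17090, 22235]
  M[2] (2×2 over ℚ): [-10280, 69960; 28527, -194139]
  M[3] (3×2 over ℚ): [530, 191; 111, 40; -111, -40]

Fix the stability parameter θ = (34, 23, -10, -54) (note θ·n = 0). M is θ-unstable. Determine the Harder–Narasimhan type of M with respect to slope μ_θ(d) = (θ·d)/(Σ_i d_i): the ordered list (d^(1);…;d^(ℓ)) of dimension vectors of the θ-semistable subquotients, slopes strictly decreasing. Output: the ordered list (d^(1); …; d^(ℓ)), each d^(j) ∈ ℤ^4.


Interval decomposition of M: I[1,1]^2, I[1,2], I[1,4], I[3,4], I[4,4].
HN type (ℓ=5): μ^(1)=34; μ^(2)=57/2; μ^(3)=-7/4; μ^(4)=-32; μ^(5)=-54

((2, 0, 0, 0); (1, 1, 0, 0); (1, 1, 1, 1); (0, 0, 1, 1); (0, 0, 0, 1))


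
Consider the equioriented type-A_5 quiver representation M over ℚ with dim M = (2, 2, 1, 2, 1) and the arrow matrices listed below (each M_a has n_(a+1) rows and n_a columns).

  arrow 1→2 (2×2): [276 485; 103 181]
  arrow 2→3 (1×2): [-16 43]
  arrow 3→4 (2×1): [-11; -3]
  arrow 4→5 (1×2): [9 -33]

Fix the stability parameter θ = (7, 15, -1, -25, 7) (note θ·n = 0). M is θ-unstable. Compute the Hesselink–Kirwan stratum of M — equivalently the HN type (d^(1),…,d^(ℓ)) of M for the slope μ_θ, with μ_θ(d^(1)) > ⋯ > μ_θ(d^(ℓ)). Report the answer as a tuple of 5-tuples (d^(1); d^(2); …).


Via rank(M_{q-1}∘⋯∘M_p): M ≅ I[1,2], I[1,4], I[4,5].
μ_θ-semistable layers: μ^(1)=15; μ^(2)=7; μ^(3)=-1; μ^(4)=-25

((0, 1, 0, 0, 0); (1, 0, 0, 0, 1); (1, 1, 1, 1, 0); (0, 0, 0, 1, 0))


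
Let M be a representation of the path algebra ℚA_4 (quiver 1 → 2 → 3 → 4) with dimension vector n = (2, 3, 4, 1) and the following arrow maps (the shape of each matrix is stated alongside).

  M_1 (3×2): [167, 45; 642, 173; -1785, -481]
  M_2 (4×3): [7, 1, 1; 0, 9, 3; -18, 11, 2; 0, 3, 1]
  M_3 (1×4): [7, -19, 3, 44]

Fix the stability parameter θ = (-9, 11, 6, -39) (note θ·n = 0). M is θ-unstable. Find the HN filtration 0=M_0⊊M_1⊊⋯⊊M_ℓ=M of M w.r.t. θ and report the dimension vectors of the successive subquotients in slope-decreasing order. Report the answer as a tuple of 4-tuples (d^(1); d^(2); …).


Interval decomposition of M: I[1,3], I[1,4], I[2,3], I[3,3].
HN type (ℓ=4): μ^(1)=17/2; μ^(2)=6; μ^(3)=-22/3; μ^(4)=-9

((0, 2, 2, 0); (0, 0, 1, 0); (0, 1, 1, 1); (2, 0, 0, 0))


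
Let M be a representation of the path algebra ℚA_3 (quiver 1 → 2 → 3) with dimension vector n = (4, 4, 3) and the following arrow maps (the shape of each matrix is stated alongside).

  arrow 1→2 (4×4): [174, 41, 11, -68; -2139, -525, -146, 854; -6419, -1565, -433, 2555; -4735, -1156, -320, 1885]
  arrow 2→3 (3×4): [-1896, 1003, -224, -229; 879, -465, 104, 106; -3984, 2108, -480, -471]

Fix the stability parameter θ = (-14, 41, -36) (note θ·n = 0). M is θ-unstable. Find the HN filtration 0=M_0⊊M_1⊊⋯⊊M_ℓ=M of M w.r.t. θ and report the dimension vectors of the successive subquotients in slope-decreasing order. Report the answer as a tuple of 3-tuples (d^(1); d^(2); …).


Interval decomposition of M: I[1,2], I[1,3]^3.
HN type (ℓ=3): μ^(1)=41; μ^(2)=5/2; μ^(3)=-14

((0, 1, 0); (0, 3, 3); (4, 0, 0))


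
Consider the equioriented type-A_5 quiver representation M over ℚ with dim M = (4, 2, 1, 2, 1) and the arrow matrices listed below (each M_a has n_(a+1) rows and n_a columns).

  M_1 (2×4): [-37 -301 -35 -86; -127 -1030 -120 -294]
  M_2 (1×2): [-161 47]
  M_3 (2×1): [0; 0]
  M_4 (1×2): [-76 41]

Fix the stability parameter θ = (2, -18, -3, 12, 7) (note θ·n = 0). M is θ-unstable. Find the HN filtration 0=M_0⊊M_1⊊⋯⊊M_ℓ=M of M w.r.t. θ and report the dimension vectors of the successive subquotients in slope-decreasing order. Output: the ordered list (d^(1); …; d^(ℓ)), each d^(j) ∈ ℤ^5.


Via rank(M_{q-1}∘⋯∘M_p): M ≅ I[1,1]^2, I[1,2], I[1,3], I[4,4], I[4,5].
μ_θ-semistable layers: μ^(1)=12; μ^(2)=19/2; μ^(3)=2; μ^(4)=-3; μ^(5)=-8

((0, 0, 0, 1, 0); (0, 0, 0, 1, 1); (2, 0, 0, 0, 0); (0, 0, 1, 0, 0); (2, 2, 0, 0, 0))


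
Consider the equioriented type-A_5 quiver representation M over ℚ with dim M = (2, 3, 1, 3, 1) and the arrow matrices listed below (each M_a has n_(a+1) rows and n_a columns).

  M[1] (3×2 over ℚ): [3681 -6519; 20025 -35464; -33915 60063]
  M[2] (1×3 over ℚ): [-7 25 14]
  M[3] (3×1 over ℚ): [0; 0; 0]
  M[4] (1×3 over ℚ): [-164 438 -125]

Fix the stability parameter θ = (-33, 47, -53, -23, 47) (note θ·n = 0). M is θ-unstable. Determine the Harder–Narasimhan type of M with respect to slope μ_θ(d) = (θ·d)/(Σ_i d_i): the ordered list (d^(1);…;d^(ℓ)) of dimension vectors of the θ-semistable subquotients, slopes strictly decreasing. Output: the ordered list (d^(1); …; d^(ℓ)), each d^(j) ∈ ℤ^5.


Barcode: M ≅ I[1,2], I[1,3], I[2,2], I[4,4]^2, I[4,5]. HN layers by μ_θ (4 steps, strictly decreasing):
  μ^(1)=47; μ^(2)=-3; μ^(3)=-23; μ^(4)=-33

((0, 2, 0, 0, 1); (0, 1, 1, 0, 0); (0, 0, 0, 3, 0); (2, 0, 0, 0, 0))


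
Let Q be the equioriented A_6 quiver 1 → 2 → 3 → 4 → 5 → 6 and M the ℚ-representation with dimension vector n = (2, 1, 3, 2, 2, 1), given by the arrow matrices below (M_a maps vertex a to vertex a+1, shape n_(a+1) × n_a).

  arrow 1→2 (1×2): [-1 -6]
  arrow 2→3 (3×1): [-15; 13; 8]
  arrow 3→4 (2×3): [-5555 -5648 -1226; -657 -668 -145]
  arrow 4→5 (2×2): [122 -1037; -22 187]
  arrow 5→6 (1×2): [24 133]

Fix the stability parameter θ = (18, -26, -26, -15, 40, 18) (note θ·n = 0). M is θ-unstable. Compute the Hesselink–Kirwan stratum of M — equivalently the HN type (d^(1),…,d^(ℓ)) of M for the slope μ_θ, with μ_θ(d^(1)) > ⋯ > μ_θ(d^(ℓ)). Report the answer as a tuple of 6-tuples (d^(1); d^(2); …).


Barcode: M ≅ I[1,1], I[1,6], I[3,3], I[3,4], I[5,5]. HN layers by μ_θ (6 steps, strictly decreasing):
  μ^(1)=40; μ^(2)=29; μ^(3)=18; μ^(4)=-49/4; μ^(5)=-15; μ^(6)=-26

((0, 0, 0, 0, 1, 0); (0, 0, 0, 0, 1, 1); (1, 0, 0, 0, 0, 0); (1, 1, 1, 1, 0, 0); (0, 0, 0, 1, 0, 0); (0, 0, 2, 0, 0, 0))


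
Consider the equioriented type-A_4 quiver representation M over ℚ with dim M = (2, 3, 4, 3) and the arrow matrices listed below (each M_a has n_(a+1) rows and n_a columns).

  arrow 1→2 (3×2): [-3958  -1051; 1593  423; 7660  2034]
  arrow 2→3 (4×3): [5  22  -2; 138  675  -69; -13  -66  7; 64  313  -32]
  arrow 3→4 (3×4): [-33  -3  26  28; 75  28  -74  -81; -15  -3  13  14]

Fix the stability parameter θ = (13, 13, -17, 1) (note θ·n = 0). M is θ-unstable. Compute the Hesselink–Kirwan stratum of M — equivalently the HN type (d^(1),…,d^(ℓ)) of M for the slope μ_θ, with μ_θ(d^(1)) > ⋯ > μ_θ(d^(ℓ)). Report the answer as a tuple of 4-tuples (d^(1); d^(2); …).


Via rank(M_{q-1}∘⋯∘M_p): M ≅ I[1,4]^2, I[2,4], I[3,3].
μ_θ-semistable layers: μ^(1)=5/2; μ^(2)=1; μ^(3)=-2; μ^(4)=-17

((2, 2, 2, 2); (0, 0, 0, 1); (0, 1, 1, 0); (0, 0, 1, 0))


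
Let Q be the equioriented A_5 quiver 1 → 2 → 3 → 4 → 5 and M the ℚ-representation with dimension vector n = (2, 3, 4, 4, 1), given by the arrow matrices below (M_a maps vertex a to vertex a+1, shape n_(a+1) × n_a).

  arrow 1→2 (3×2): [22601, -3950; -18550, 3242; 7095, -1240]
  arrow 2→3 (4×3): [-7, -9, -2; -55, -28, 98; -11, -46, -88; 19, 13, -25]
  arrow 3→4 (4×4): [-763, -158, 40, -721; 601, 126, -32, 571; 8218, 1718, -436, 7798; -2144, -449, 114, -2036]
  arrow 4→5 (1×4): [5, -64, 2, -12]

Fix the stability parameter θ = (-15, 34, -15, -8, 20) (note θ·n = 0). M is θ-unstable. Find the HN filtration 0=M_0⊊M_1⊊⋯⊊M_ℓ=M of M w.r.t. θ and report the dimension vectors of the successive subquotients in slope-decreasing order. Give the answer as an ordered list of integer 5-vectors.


Interval decomposition of M: I[1,4], I[1,5], I[2,3], I[3,3], I[4,4]^2.
HN type (ℓ=5): μ^(1)=20; μ^(2)=19/2; μ^(3)=11/3; μ^(4)=-8; μ^(5)=-15

((0, 0, 0, 0, 1); (0, 1, 1, 0, 0); (0, 2, 2, 2, 0); (0, 0, 0, 2, 0); (2, 0, 1, 0, 0))


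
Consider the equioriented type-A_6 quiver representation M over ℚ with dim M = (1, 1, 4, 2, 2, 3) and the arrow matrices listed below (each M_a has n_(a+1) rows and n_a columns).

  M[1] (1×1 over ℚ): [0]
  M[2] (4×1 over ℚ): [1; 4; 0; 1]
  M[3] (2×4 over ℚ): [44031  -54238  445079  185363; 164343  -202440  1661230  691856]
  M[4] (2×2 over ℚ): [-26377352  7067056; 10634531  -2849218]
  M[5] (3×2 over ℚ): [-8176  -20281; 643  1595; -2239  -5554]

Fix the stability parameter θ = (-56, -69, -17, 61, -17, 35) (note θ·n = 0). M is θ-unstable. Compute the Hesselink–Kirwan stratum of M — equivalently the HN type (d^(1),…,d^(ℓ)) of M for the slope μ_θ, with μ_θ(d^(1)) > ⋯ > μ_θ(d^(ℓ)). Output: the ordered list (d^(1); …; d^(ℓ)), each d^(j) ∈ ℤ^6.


Barcode: M ≅ I[1,1], I[2,4], I[3,3]^2, I[3,6], I[5,6], I[6,6]. HN layers by μ_θ (6 steps, strictly decreasing):
  μ^(1)=61; μ^(2)=35; μ^(3)=22; μ^(4)=-17; μ^(5)=-56; μ^(6)=-69

((0, 0, 0, 1, 0, 0); (0, 0, 0, 0, 0, 3); (0, 0, 0, 1, 1, 0); (0, 0, 4, 0, 1, 0); (1, 0, 0, 0, 0, 0); (0, 1, 0, 0, 0, 0))


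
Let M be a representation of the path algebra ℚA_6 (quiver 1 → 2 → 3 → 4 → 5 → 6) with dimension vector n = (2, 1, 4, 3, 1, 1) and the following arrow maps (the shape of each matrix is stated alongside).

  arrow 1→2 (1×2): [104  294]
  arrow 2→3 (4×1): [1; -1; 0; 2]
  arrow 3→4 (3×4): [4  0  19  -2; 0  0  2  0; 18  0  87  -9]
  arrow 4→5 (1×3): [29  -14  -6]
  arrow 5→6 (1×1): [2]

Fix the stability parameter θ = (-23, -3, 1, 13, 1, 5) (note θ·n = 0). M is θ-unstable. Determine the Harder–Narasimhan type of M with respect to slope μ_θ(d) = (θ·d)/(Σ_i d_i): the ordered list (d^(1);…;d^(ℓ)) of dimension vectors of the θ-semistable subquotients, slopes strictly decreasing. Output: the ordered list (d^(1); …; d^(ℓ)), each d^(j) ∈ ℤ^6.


Barcode: M ≅ I[1,1], I[1,3], I[3,3], I[3,4], I[3,6], I[4,4]. HN layers by μ_θ (5 steps, strictly decreasing):
  μ^(1)=13; μ^(2)=19/3; μ^(3)=1; μ^(4)=-3; μ^(5)=-23

((0, 0, 0, 2, 0, 0); (0, 0, 0, 1, 1, 1); (0, 0, 4, 0, 0, 0); (0, 1, 0, 0, 0, 0); (2, 0, 0, 0, 0, 0))


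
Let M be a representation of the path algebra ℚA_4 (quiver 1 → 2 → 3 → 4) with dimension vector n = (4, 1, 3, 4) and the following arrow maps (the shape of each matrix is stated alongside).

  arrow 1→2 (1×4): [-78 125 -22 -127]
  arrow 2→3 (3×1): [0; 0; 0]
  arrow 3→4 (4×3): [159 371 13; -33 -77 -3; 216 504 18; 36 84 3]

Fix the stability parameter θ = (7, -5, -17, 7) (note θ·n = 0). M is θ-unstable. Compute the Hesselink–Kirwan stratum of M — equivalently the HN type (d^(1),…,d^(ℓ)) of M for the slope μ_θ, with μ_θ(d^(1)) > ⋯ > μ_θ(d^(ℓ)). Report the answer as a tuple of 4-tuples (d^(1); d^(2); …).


Barcode: M ≅ I[1,1]^3, I[1,2], I[3,3], I[3,4]^2, I[4,4]^2. HN layers by μ_θ (3 steps, strictly decreasing):
  μ^(1)=7; μ^(2)=1; μ^(3)=-17

((3, 0, 0, 4); (1, 1, 0, 0); (0, 0, 3, 0))


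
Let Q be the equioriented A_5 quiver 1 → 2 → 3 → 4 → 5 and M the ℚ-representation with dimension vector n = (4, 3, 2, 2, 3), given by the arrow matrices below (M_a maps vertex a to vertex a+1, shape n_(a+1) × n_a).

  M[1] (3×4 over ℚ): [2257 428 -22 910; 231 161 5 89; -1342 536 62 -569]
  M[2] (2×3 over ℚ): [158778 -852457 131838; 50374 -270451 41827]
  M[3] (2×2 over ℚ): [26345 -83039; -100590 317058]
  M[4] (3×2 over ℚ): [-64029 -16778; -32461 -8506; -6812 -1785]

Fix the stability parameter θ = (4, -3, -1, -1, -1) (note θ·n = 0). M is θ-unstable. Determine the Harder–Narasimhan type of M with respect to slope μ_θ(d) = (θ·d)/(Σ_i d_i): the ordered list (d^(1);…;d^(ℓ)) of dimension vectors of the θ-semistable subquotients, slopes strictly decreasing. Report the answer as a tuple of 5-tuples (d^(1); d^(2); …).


Via rank(M_{q-1}∘⋯∘M_p): M ≅ I[1,1], I[1,2], I[1,3], I[1,5], I[4,5], I[5,5].
μ_θ-semistable layers: μ^(1)=4; μ^(2)=1/2; μ^(3)=0; μ^(4)=-2/5; μ^(5)=-1

((1, 0, 0, 0, 0); (1, 1, 0, 0, 0); (1, 1, 1, 0, 0); (1, 1, 1, 1, 1); (0, 0, 0, 1, 2))


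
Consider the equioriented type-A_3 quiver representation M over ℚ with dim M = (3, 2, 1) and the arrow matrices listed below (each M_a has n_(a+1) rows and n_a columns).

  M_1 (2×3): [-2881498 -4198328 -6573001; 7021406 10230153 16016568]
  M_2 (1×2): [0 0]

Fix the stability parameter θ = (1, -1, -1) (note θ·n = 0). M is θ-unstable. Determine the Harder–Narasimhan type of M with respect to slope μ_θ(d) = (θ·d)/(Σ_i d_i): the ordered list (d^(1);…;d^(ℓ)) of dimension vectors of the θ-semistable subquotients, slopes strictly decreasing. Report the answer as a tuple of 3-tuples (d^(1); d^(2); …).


Interval decomposition of M: I[1,1], I[1,2]^2, I[3,3].
HN type (ℓ=3): μ^(1)=1; μ^(2)=0; μ^(3)=-1

((1, 0, 0); (2, 2, 0); (0, 0, 1))


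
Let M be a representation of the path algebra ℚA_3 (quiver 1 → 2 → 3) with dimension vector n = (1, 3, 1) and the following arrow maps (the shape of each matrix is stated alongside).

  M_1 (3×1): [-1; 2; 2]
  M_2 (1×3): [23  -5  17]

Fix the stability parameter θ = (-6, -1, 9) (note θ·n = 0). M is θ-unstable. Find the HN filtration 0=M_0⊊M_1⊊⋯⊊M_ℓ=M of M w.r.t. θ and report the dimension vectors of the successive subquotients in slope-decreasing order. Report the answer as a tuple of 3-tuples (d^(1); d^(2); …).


Barcode: M ≅ I[1,3], I[2,2]^2. HN layers by μ_θ (3 steps, strictly decreasing):
  μ^(1)=9; μ^(2)=-1; μ^(3)=-6

((0, 0, 1); (0, 3, 0); (1, 0, 0))


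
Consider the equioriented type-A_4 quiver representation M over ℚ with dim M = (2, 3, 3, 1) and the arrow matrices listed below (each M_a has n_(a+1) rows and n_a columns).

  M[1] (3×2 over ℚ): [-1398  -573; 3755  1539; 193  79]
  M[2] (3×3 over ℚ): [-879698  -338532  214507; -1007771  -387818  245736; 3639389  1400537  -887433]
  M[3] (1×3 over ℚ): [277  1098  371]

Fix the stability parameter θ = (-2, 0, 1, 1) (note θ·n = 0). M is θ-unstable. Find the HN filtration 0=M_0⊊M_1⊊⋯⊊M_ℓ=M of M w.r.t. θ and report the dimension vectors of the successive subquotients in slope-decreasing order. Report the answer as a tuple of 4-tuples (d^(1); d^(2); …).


Interval decomposition of M: I[1,3], I[1,4], I[2,3].
HN type (ℓ=3): μ^(1)=1; μ^(2)=0; μ^(3)=-2

((0, 0, 3, 1); (0, 3, 0, 0); (2, 0, 0, 0))


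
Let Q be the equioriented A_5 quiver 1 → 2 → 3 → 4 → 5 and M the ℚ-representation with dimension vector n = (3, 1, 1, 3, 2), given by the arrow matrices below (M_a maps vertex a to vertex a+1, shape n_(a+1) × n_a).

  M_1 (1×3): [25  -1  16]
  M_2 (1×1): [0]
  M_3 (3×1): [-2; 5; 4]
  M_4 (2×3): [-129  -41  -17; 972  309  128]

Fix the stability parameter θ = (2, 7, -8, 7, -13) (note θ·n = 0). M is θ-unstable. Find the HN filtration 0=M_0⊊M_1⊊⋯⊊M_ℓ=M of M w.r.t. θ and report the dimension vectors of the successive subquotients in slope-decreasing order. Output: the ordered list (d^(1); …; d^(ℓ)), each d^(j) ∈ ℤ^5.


Via rank(M_{q-1}∘⋯∘M_p): M ≅ I[1,1]^2, I[1,2], I[3,5], I[4,4], I[4,5].
μ_θ-semistable layers: μ^(1)=7; μ^(2)=2; μ^(3)=-3; μ^(4)=-8

((0, 1, 0, 1, 0); (3, 0, 0, 0, 0); (0, 0, 0, 2, 2); (0, 0, 1, 0, 0))


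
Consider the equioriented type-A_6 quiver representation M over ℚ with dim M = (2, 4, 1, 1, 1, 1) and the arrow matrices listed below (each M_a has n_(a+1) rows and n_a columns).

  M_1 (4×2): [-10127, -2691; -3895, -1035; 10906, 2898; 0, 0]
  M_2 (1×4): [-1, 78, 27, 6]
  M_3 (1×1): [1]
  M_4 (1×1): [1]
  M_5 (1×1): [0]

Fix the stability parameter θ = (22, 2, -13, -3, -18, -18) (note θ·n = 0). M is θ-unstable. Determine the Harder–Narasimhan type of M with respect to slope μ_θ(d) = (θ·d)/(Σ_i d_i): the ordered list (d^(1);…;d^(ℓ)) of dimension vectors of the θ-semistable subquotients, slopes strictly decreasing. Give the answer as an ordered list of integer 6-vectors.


Barcode: M ≅ I[1,1], I[1,5], I[2,2]^3, I[6,6]. HN layers by μ_θ (4 steps, strictly decreasing):
  μ^(1)=22; μ^(2)=2; μ^(3)=-2; μ^(4)=-18

((1, 0, 0, 0, 0, 0); (0, 3, 0, 0, 0, 0); (1, 1, 1, 1, 1, 0); (0, 0, 0, 0, 0, 1))


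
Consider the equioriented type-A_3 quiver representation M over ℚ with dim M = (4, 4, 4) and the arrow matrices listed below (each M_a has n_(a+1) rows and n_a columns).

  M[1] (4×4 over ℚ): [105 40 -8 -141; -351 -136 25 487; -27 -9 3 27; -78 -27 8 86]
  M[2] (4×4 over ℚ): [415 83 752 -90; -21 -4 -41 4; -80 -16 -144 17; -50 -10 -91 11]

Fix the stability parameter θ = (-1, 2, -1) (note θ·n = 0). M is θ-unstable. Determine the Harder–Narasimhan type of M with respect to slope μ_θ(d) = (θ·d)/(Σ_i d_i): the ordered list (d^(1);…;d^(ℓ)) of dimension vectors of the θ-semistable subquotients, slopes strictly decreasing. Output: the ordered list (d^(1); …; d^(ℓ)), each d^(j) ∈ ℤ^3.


Barcode: M ≅ I[1,1], I[1,3]^3, I[2,3]. HN layers by μ_θ (2 steps, strictly decreasing):
  μ^(1)=1/2; μ^(2)=-1

((0, 4, 4); (4, 0, 0))


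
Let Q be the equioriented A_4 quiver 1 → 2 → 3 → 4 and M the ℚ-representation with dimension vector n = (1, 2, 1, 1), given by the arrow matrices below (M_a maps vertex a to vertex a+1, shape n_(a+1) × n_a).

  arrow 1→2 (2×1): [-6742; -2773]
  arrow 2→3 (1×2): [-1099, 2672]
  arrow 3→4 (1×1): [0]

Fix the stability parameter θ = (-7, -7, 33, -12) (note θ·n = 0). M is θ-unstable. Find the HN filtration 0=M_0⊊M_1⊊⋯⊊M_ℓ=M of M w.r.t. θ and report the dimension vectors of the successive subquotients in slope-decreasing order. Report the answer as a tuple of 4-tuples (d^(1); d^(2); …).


Via rank(M_{q-1}∘⋯∘M_p): M ≅ I[1,3], I[2,2], I[4,4].
μ_θ-semistable layers: μ^(1)=33; μ^(2)=-7; μ^(3)=-12

((0, 0, 1, 0); (1, 2, 0, 0); (0, 0, 0, 1))


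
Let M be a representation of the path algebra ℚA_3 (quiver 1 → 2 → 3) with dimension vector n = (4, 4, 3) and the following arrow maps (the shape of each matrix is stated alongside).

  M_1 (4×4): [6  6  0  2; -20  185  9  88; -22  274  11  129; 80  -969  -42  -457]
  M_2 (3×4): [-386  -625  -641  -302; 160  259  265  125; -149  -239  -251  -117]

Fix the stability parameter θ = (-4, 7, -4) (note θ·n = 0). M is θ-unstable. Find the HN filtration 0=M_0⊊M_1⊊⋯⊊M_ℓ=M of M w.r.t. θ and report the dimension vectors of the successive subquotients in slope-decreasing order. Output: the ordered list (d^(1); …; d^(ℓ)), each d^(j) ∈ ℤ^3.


Interval decomposition of M: I[1,2], I[1,3]^3.
HN type (ℓ=3): μ^(1)=7; μ^(2)=3/2; μ^(3)=-4

((0, 1, 0); (0, 3, 3); (4, 0, 0))


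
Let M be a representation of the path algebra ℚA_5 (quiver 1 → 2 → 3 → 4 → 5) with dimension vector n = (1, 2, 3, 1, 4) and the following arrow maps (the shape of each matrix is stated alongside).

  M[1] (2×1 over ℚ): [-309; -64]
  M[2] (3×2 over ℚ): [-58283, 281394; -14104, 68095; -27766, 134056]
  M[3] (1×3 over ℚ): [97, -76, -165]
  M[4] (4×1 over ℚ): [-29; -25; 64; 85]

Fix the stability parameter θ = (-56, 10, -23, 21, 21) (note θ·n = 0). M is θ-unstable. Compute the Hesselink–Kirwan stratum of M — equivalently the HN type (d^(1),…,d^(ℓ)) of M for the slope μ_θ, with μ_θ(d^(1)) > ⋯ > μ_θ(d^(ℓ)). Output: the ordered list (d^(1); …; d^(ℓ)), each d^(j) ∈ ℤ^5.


Via rank(M_{q-1}∘⋯∘M_p): M ≅ I[1,5], I[2,3], I[3,3], I[5,5]^3.
μ_θ-semistable layers: μ^(1)=21; μ^(2)=-13/2; μ^(3)=-23; μ^(4)=-56

((0, 0, 0, 1, 4); (0, 2, 2, 0, 0); (0, 0, 1, 0, 0); (1, 0, 0, 0, 0))


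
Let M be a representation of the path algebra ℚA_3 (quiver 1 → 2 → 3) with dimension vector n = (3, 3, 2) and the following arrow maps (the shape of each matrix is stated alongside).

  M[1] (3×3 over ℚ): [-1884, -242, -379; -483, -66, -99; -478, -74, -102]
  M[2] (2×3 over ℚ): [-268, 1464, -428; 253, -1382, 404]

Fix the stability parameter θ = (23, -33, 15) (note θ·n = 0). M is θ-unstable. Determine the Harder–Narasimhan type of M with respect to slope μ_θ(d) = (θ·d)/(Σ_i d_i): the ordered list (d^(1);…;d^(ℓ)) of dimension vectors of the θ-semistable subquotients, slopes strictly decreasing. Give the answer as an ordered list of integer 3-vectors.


Interval decomposition of M: I[1,2], I[1,3]^2.
HN type (ℓ=2): μ^(1)=15; μ^(2)=-5

((0, 0, 2); (3, 3, 0))


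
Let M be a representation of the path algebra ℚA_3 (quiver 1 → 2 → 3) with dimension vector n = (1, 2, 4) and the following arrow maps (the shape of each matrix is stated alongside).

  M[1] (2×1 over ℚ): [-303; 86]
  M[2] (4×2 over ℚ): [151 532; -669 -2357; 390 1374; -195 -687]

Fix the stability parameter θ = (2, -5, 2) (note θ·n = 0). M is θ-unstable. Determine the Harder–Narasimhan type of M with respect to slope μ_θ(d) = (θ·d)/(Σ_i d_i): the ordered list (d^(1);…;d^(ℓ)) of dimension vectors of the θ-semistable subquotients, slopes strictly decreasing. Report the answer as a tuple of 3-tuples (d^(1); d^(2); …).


Interval decomposition of M: I[1,3], I[2,3], I[3,3]^2.
HN type (ℓ=3): μ^(1)=2; μ^(2)=-3/2; μ^(3)=-5

((0, 0, 4); (1, 1, 0); (0, 1, 0))


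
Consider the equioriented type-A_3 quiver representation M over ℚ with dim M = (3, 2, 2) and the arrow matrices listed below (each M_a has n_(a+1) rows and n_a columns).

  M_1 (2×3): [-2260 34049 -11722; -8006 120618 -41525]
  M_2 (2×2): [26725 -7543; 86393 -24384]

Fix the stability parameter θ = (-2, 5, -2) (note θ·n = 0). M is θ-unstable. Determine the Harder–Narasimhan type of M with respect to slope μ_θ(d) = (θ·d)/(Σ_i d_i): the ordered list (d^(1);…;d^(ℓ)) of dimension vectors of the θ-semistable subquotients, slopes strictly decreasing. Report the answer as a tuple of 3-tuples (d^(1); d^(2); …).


Interval decomposition of M: I[1,1], I[1,3]^2.
HN type (ℓ=2): μ^(1)=3/2; μ^(2)=-2

((0, 2, 2); (3, 0, 0))


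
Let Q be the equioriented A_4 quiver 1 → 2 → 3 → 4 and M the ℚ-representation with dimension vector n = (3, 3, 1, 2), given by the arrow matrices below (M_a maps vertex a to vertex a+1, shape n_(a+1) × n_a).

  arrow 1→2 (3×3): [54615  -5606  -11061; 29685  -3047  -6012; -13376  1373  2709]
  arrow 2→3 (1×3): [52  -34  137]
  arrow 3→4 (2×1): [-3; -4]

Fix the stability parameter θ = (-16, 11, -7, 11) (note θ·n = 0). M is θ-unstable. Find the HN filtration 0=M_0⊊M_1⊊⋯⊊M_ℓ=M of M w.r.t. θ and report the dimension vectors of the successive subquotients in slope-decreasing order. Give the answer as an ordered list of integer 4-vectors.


Interval decomposition of M: I[1,1], I[1,2], I[1,4], I[2,2], I[4,4].
HN type (ℓ=3): μ^(1)=11; μ^(2)=2; μ^(3)=-16

((0, 2, 0, 2); (0, 1, 1, 0); (3, 0, 0, 0))


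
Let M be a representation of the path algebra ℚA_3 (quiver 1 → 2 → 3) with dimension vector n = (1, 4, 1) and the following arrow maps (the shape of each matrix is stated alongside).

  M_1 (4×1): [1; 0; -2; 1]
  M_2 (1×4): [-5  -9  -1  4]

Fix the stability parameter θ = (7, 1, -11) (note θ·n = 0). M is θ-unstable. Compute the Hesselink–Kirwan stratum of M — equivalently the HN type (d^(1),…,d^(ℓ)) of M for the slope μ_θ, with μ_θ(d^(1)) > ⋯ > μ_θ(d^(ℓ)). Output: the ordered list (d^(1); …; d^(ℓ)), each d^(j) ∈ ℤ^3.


Barcode: M ≅ I[1,3], I[2,2]^3. HN layers by μ_θ (2 steps, strictly decreasing):
  μ^(1)=1; μ^(2)=-1

((0, 3, 0); (1, 1, 1))


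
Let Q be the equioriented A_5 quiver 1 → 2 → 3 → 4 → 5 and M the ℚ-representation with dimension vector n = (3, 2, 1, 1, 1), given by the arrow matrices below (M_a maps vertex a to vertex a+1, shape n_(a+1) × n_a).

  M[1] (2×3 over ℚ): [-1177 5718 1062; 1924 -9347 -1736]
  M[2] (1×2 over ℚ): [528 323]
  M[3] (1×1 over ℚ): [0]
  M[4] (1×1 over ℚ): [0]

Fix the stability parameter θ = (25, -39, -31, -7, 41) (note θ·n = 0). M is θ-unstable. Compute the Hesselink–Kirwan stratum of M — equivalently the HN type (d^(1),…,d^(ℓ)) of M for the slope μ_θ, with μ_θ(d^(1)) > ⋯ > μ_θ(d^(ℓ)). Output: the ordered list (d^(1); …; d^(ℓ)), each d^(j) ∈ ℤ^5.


Interval decomposition of M: I[1,1], I[1,2], I[1,3], I[4,4], I[5,5].
HN type (ℓ=4): μ^(1)=41; μ^(2)=25; μ^(3)=-7; μ^(4)=-15

((0, 0, 0, 0, 1); (1, 0, 0, 0, 0); (1, 1, 0, 1, 0); (1, 1, 1, 0, 0))


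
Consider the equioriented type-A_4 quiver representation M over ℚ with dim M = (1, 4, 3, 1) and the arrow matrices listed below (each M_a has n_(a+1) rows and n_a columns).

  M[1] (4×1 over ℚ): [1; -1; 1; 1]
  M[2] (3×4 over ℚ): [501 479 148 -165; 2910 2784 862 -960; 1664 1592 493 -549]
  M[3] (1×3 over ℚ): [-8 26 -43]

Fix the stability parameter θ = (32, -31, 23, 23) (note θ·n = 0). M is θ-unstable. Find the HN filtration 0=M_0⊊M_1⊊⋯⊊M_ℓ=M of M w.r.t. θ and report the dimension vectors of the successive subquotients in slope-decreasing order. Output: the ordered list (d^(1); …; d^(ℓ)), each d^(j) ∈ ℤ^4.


Interval decomposition of M: I[1,3], I[2,2], I[2,3], I[2,4].
HN type (ℓ=3): μ^(1)=23; μ^(2)=1/2; μ^(3)=-31

((0, 0, 3, 1); (1, 1, 0, 0); (0, 3, 0, 0))


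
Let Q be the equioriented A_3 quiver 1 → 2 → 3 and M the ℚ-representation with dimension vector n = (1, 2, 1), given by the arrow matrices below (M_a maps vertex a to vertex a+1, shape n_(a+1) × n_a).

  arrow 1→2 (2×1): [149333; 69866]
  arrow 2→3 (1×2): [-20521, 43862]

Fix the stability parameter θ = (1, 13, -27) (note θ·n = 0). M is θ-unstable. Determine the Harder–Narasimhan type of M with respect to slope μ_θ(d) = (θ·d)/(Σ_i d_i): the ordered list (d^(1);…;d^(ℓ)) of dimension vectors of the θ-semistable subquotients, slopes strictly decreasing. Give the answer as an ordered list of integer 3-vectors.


Interval decomposition of M: I[1,3], I[2,2].
HN type (ℓ=2): μ^(1)=13; μ^(2)=-13/3

((0, 1, 0); (1, 1, 1))


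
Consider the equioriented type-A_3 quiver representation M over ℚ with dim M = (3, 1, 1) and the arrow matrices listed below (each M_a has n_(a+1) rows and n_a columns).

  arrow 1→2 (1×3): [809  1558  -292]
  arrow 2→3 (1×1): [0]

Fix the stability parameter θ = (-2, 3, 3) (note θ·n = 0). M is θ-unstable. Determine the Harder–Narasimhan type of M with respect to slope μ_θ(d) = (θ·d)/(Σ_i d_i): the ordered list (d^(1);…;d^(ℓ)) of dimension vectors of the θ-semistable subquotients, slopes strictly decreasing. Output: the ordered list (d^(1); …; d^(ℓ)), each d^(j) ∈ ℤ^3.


Interval decomposition of M: I[1,1]^2, I[1,2], I[3,3].
HN type (ℓ=2): μ^(1)=3; μ^(2)=-2

((0, 1, 1); (3, 0, 0))


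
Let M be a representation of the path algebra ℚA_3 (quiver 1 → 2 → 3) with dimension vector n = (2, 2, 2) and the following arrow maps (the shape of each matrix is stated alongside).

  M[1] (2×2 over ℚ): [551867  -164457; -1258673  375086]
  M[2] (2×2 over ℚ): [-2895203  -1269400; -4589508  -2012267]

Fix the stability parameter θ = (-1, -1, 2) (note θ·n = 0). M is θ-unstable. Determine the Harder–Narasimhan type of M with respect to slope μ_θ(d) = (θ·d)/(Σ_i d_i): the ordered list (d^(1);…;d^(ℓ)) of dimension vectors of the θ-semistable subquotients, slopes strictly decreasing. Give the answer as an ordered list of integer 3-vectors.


Interval decomposition of M: I[1,3]^2.
HN type (ℓ=2): μ^(1)=2; μ^(2)=-1

((0, 0, 2); (2, 2, 0))


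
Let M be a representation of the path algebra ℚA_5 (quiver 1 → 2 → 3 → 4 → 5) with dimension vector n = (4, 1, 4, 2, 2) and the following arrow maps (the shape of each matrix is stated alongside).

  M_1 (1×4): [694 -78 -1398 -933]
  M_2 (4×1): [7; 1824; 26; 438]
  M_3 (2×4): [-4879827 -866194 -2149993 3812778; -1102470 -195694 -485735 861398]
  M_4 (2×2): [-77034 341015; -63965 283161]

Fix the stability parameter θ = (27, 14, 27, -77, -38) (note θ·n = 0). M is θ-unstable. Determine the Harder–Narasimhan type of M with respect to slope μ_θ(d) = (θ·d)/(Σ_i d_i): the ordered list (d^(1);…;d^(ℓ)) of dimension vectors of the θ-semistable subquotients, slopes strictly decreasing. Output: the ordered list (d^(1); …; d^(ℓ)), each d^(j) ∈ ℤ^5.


Interval decomposition of M: I[1,1]^3, I[1,5], I[3,3]^2, I[3,5].
HN type (ℓ=3): μ^(1)=27; μ^(2)=-47/5; μ^(3)=-88/3

((3, 0, 2, 0, 0); (1, 1, 1, 1, 1); (0, 0, 1, 1, 1))


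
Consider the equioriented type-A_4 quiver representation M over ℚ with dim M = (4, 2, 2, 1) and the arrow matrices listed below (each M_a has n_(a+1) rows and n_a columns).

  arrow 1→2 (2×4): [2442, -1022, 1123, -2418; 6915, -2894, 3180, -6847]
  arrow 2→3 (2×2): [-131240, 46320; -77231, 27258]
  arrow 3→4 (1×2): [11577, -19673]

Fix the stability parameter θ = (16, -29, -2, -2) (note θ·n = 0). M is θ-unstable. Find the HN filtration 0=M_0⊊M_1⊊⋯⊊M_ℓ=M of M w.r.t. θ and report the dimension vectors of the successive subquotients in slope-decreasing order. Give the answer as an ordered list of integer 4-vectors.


Via rank(M_{q-1}∘⋯∘M_p): M ≅ I[1,1]^2, I[1,2], I[1,4], I[3,3].
μ_θ-semistable layers: μ^(1)=16; μ^(2)=-2; μ^(3)=-13/2

((2, 0, 0, 0); (0, 0, 2, 1); (2, 2, 0, 0))


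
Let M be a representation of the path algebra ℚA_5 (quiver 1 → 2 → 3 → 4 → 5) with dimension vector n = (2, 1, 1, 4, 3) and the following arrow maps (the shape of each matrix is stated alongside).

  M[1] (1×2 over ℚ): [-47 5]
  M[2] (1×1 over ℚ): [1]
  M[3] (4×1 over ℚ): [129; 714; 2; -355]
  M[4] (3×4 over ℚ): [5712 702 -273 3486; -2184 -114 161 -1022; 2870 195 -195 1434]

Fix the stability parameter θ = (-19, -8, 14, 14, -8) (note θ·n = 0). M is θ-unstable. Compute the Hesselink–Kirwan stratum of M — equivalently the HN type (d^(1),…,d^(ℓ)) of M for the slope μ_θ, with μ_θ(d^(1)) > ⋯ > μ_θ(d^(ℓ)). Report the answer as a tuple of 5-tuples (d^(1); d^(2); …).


Barcode: M ≅ I[1,1], I[1,4], I[4,4], I[4,5]^2, I[5,5]. HN layers by μ_θ (4 steps, strictly decreasing):
  μ^(1)=14; μ^(2)=3; μ^(3)=-8; μ^(4)=-19

((0, 0, 1, 2, 0); (0, 0, 0, 2, 2); (0, 1, 0, 0, 1); (2, 0, 0, 0, 0))


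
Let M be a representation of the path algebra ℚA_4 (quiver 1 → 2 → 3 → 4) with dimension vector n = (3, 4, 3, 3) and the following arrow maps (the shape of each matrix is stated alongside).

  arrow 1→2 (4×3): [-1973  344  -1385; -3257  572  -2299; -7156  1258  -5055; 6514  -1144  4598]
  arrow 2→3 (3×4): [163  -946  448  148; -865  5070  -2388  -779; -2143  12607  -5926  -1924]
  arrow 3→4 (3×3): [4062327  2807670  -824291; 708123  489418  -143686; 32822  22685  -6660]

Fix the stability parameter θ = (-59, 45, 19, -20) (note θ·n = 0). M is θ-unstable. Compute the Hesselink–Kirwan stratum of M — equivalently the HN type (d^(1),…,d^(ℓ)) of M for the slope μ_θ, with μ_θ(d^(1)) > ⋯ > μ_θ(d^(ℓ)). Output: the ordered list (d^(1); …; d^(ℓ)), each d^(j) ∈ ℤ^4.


Via rank(M_{q-1}∘⋯∘M_p): M ≅ I[1,1], I[1,2], I[1,4], I[2,4]^2.
μ_θ-semistable layers: μ^(1)=45; μ^(2)=44/3; μ^(3)=-59

((0, 1, 0, 0); (0, 3, 3, 3); (3, 0, 0, 0))


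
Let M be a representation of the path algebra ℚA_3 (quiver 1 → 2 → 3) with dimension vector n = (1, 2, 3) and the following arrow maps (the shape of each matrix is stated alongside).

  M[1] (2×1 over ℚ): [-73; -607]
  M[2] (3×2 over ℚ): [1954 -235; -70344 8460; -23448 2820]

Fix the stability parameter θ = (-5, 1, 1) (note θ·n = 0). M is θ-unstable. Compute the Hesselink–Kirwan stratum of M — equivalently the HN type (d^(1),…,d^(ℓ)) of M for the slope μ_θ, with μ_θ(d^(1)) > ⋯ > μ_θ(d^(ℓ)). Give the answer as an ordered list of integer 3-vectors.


Barcode: M ≅ I[1,3], I[2,2], I[3,3]^2. HN layers by μ_θ (2 steps, strictly decreasing):
  μ^(1)=1; μ^(2)=-5

((0, 2, 3); (1, 0, 0))
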